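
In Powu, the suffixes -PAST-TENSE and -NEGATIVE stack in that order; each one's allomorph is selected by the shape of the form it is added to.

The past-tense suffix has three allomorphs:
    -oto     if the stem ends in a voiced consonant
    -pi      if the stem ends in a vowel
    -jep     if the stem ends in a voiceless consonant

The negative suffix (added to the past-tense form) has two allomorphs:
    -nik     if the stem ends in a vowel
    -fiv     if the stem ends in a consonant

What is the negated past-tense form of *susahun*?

susahunotonik

*susahun* — final sound /n/ (a voiced consonant) → -oto → *susahunoto*.
The final sound of the past-tense form *susahunoto* is /o/, which is a vowel, so the negative suffix is -nik, giving *susahunotonik*.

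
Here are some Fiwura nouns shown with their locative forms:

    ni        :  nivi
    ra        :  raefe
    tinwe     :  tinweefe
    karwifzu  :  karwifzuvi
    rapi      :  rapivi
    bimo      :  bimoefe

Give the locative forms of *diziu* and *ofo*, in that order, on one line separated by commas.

The pattern is height harmony: -vi when the last vowel of the stem is a high vowel (*ni*, *karwifzu*, *rapi*); -efe when the last vowel of the stem is a non-high vowel (*ra*, *tinwe*, *bimo*).
*diziu* — last vowel /u/ (a high vowel) → -vi → *diziuvi*.
Since the last vowel of *ofo* is /o/ (a non-high vowel), it takes -efe, giving *ofoefe*.

diziuvi, ofoefe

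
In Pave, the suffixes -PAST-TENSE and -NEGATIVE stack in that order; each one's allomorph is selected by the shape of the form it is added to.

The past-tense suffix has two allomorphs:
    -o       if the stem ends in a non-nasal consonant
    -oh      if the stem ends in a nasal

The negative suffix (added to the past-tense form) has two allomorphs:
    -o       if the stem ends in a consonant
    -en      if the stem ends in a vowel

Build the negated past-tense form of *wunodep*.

*wunodep*: final consonant = /p/, non-nasal → -o → *wunodepo*.
Since the final sound of the past-tense form *wunodepo* is /o/ (a vowel), it takes -en, giving *wunodepoen*.

wunodepoen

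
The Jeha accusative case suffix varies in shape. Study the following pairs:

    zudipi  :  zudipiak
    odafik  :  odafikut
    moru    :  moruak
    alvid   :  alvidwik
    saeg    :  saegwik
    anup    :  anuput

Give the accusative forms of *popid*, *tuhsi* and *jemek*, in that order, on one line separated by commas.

The pattern is voicing of the final sound: -ut when the stem ends in a voiceless consonant (*odafik*, *anup*); -wik when the stem ends in a voiced consonant (*alvid*, *saeg*); -ak when the stem ends in a vowel (*zudipi*, *moru*).
The final sound of *popid* is /d/, which is a voiced consonant, so the suffix is -wik, giving *popidwik*.
*tuhsi*: final sound = /i/, a vowel → -ak → *tuhsiak*.
*jemek*: final sound = /k/, a voiceless consonant → -ut → *jemekut*.

popidwik, tuhsiak, jemekut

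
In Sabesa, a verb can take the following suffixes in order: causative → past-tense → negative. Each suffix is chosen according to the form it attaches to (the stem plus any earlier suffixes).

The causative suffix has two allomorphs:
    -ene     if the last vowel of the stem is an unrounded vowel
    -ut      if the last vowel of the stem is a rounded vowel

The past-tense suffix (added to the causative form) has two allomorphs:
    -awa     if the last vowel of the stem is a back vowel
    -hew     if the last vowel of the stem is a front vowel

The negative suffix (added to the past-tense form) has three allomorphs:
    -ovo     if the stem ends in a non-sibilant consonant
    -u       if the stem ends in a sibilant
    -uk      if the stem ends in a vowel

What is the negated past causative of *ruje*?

rujeenehewovo

*ruje* — last vowel /e/ (an unrounded vowel) → -ene → *rujeene*.
The last vowel of the causative form *rujeene* is /e/, which is a front vowel, so the past-tense suffix is -hew, giving *rujeenehew*.
The past-tense form *rujeenehew*: final sound = /w/, a non-sibilant consonant → -ovo → *rujeenehewovo*.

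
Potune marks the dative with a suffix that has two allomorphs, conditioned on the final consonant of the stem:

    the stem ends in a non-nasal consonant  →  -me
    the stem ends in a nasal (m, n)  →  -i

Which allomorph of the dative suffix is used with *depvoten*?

-i

*depvoten*: final consonant = /n/, a nasal → -i.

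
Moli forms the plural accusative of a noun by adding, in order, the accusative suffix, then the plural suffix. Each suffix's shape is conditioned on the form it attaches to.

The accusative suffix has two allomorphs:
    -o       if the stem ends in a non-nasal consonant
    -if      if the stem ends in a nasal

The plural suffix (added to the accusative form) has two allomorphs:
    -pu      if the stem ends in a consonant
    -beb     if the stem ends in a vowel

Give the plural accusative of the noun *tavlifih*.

Since the final consonant of *tavlifih* is /h/ (non-nasal), it takes -o, giving *tavlifiho*.
The accusative form *tavlifiho*: final sound = /o/, a vowel → -beb → *tavlifihobeb*.

tavlifihobeb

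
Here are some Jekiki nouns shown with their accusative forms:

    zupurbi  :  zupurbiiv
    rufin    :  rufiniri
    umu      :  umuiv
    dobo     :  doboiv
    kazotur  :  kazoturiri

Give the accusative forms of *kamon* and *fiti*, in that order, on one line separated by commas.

The pattern is consonant vs. vowel: -iri when the stem ends in a consonant (*rufin*, *kazotur*); -iv when the stem ends in a vowel (*zupurbi*, *umu*, *dobo*).
The final sound of *kamon* is /n/, which is a consonant, so the suffix is -iri, giving *kamoniri*.
*fiti*: final sound = /i/, a vowel → -iv → *fitiiv*.

kamoniri, fitiiv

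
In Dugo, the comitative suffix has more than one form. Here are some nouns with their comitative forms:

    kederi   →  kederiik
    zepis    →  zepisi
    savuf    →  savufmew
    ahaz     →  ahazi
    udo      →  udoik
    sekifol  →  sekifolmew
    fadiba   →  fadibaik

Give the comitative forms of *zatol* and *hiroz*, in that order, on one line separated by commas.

zatolmew, hirozi

The pattern is sibilance of the final sound: -i when the stem ends in a sibilant (*zepis*, *ahaz*); -mew when the stem ends in a non-sibilant consonant (*savuf*, *sekifol*); -ik when the stem ends in a vowel (*kederi*, *udo*, *fadiba*).
*zatol*: final sound = /l/, a non-sibilant consonant → -mew → *zatolmew*.
*hiroz*: final sound = /z/, a sibilant → -i → *hirozi*.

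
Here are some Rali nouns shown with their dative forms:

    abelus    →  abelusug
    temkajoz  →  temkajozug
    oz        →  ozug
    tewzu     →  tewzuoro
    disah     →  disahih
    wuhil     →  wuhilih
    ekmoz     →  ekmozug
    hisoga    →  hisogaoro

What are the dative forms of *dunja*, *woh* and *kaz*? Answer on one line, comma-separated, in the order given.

Looking at the final sound of each stem: -ug when the stem ends in a sibilant (*abelus*, *temkajoz*, *oz*, *ekmoz*); -ih when the stem ends in a non-sibilant consonant (*disah*, *wuhil*); -oro when the stem ends in a vowel (*tewzu*, *hisoga*).
*dunja*: final sound = /a/, a vowel → -oro → *dunjaoro*.
The final sound of *woh* is /h/, which is a non-sibilant consonant, so the suffix is -ih, giving *wohih*.
*kaz*: final sound = /z/, a sibilant → -ug → *kazug*.

dunjaoro, wohih, kazug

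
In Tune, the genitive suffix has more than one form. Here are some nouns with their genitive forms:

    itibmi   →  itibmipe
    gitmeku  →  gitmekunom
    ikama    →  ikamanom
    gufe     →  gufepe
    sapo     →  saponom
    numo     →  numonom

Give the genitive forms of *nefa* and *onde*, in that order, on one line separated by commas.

nefanom, ondepe

The alternation tracks the last vowel of the stem — -pe when the last vowel of the stem is a front vowel (*itibmi*, *gufe*); -nom when the last vowel of the stem is a back vowel (*gitmeku*, *ikama*, *sapo*, *numo*).
Since the last vowel of *nefa* is /a/ (a back vowel), it takes -nom, giving *nefanom*.
The last vowel of *onde* is /e/, which is a front vowel, so the suffix is -pe, giving *ondepe*.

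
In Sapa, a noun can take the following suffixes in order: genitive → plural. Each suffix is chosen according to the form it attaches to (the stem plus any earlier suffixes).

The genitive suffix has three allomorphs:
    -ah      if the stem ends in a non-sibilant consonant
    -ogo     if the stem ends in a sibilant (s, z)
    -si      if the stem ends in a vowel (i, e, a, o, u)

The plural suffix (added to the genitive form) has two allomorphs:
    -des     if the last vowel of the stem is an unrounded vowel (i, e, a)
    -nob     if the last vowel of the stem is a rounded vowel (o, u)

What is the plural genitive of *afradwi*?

*afradwi* — final sound /i/ (a vowel) → -si → *afradwisi*.
The genitive form *afradwisi* — last vowel /i/ (an unrounded vowel) → -des → *afradwisides*.

afradwisides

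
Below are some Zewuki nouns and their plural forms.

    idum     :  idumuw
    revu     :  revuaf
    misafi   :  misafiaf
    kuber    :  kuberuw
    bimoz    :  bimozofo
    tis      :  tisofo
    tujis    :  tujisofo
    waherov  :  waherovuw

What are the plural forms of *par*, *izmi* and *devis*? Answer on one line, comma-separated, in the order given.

paruw, izmiaf, devisofo

The pattern is sibilance of the final sound: -ofo when the stem ends in a sibilant (*bimoz*, *tis*, *tujis*); -uw when the stem ends in a non-sibilant consonant (*idum*, *kuber*, *waherov*); -af when the stem ends in a vowel (*revu*, *misafi*).
The final sound of *par* is /r/, which is a non-sibilant consonant, so the suffix is -uw, giving *paruw*.
*izmi*: final sound = /i/, a vowel → -af → *izmiaf*.
Since the final sound of *devis* is /s/ (a sibilant), it takes -ofo, giving *devisofo*.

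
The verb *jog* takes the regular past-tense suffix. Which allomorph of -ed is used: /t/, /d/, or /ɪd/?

The stem *jog* ends in a voiced sound other than /d/.
The -ed suffix is realized as /ɪd/ after /t, d/; as /t/ after other voiceless consonants; and as /d/ after other voiced sounds.
So -ed on *jog* is pronounced /d/.

/d/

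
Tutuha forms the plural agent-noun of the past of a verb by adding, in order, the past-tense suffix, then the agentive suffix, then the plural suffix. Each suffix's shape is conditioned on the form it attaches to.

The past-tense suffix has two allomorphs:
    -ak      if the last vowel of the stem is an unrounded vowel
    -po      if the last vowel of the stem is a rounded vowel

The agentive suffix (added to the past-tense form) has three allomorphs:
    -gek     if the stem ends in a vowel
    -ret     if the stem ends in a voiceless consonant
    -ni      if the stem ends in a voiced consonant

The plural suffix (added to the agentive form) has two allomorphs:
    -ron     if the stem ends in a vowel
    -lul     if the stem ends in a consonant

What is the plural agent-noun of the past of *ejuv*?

ejuvpogeklul

Since the last vowel of *ejuv* is /u/ (a rounded vowel), it takes -po, giving *ejuvpo*.
The past-tense form *ejuvpo*: final sound = /o/, a vowel → -gek → *ejuvpogek*.
The agentive form *ejuvpogek*: final sound = /k/, a consonant → -lul → *ejuvpogeklul*.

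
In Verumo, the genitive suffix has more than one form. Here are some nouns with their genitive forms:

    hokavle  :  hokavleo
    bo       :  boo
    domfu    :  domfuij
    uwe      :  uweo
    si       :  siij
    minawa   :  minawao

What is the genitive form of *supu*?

The suffix is conditioned by the last vowel: -ij when the last vowel of the stem is a high vowel (*domfu*, *si*); -o when the last vowel of the stem is a non-high vowel (*hokavle*, *bo*, *uwe*, *minawa*).
The last vowel of *supu* is /u/, which is a high vowel, so the suffix is -ij, giving *supuij*.

supuij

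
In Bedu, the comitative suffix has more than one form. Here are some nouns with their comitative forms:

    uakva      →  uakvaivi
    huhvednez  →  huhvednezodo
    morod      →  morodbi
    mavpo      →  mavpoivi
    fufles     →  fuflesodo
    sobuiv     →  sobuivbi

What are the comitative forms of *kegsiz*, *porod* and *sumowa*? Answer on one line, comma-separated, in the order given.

The suffix is conditioned by the final sound: -odo when the stem ends in a sibilant (*huhvednez*, *fufles*); -bi when the stem ends in a non-sibilant consonant (*morod*, *sobuiv*); -ivi when the stem ends in a vowel (*uakva*, *mavpo*).
The final sound of *kegsiz* is /z/, which is a sibilant, so the suffix is -odo, giving *kegsizodo*.
The final sound of *porod* is /d/, which is a non-sibilant consonant, so the suffix is -bi, giving *porodbi*.
*sumowa* — final sound /a/ (a vowel) → -ivi → *sumowaivi*.

kegsizodo, porodbi, sumowaivi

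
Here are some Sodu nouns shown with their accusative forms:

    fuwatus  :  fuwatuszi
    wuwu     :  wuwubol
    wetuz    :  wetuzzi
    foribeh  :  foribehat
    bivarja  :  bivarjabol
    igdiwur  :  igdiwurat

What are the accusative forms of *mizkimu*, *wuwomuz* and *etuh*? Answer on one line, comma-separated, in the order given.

The alternation tracks the final sound of the stem — -zi when the stem ends in a sibilant (*fuwatus*, *wetuz*); -at when the stem ends in a non-sibilant consonant (*foribeh*, *igdiwur*); -bol when the stem ends in a vowel (*wuwu*, *bivarja*).
Since the final sound of *mizkimu* is /u/ (a vowel), it takes -bol, giving *mizkimubol*.
The final sound of *wuwomuz* is /z/, which is a sibilant, so the suffix is -zi, giving *wuwomuzzi*.
*etuh* — final sound /h/ (a non-sibilant consonant) → -at → *etuhat*.

mizkimubol, wuwomuzzi, etuhat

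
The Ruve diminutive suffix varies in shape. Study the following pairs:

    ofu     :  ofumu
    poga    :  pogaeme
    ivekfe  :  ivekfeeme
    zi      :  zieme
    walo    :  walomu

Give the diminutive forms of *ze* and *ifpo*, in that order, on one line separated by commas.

zeeme, ifpomu

The alternation tracks the last vowel of the stem — -mu when the last vowel of the stem is a rounded vowel (*ofu*, *walo*); -eme when the last vowel of the stem is an unrounded vowel (*poga*, *ivekfe*, *zi*).
*ze* — last vowel /e/ (an unrounded vowel) → -eme → *zeeme*.
*ifpo*: last vowel = /o/, a rounded vowel → -mu → *ifpomu*.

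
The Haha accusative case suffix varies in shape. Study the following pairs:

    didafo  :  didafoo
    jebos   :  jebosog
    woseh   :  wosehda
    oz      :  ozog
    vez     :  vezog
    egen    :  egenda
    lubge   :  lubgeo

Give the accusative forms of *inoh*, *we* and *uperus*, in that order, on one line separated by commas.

inohda, weo, uperusog

The pattern is sibilance of the final sound: -og when the stem ends in a sibilant (*jebos*, *oz*, *vez*); -da when the stem ends in a non-sibilant consonant (*woseh*, *egen*); -o when the stem ends in a vowel (*didafo*, *lubge*).
*inoh*: final sound = /h/, a non-sibilant consonant → -da → *inohda*.
*we*: final sound = /e/, a vowel → -o → *weo*.
*uperus*: final sound = /s/, a sibilant → -og → *uperusog*.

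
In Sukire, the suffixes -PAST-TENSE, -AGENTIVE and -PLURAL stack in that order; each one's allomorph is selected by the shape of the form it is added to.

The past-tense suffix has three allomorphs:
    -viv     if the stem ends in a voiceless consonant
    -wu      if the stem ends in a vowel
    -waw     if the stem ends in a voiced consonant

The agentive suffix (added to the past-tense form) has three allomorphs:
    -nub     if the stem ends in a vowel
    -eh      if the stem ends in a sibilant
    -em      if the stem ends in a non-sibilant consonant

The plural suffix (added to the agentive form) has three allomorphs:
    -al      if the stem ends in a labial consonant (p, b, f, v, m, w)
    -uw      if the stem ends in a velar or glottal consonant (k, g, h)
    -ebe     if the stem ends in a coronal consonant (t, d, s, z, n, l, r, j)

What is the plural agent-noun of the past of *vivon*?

*vivon* — final sound /n/ (a voiced consonant) → -waw → *vivonwaw*.
The past-tense form *vivonwaw* — final sound /w/ (a non-sibilant consonant) → -em → *vivonwawem*.
Since the final consonant of the agentive form *vivonwawem* is /m/ (labial), it takes -al, giving *vivonwawemal*.

vivonwawemal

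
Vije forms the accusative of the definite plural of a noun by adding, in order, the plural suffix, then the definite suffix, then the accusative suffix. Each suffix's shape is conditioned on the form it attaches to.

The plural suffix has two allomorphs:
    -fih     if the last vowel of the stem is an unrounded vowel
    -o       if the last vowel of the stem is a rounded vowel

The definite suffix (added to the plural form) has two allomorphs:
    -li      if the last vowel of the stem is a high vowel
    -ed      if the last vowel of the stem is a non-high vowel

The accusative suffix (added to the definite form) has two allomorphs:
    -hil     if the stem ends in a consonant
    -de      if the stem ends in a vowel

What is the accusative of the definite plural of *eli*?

elifihlide

The last vowel of *eli* is /i/, which is an unrounded vowel, so the plural suffix is -fih, giving *elifih*.
Since the last vowel of the plural form *elifih* is /i/ (a high vowel), it takes -li, giving *elifihli*.
The definite form *elifihli*: final sound = /i/, a vowel → -de → *elifihlide*.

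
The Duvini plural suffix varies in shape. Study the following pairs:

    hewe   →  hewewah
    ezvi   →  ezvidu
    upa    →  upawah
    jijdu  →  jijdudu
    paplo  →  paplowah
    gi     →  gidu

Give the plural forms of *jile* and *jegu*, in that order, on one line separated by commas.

The alternation tracks the last vowel of the stem — -du when the last vowel of the stem is a high vowel (*ezvi*, *jijdu*, *gi*); -wah when the last vowel of the stem is a non-high vowel (*hewe*, *upa*, *paplo*).
*jile*: last vowel = /e/, a non-high vowel → -wah → *jilewah*.
Since the last vowel of *jegu* is /u/ (a high vowel), it takes -du, giving *jegudu*.

jilewah, jegudu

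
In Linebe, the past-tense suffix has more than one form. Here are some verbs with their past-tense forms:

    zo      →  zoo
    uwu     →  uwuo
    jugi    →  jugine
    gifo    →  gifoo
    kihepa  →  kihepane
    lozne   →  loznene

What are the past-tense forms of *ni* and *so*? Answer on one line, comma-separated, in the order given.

The alternation tracks the last vowel of the stem — -o when the last vowel of the stem is a rounded vowel (*zo*, *uwu*, *gifo*); -ne when the last vowel of the stem is an unrounded vowel (*jugi*, *kihepa*, *lozne*).
The last vowel of *ni* is /i/, which is an unrounded vowel, so the suffix is -ne, giving *nine*.
Since the last vowel of *so* is /o/ (a rounded vowel), it takes -o, giving *soo*.

nine, soo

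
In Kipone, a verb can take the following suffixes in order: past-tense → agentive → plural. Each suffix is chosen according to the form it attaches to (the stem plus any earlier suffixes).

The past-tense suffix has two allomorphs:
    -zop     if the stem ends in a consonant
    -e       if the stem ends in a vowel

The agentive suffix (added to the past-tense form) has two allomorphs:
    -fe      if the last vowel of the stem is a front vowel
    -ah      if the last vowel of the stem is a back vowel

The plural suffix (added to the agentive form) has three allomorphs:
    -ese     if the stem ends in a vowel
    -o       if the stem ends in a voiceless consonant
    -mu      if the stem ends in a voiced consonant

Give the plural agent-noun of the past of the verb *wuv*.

wuvzopaho

Since the final sound of *wuv* is /v/ (a consonant), it takes -zop, giving *wuvzop*.
Since the last vowel of the past-tense form *wuvzop* is /o/ (a back vowel), it takes -ah, giving *wuvzopah*.
The final sound of the agentive form *wuvzopah* is /h/, which is a voiceless consonant, so the plural suffix is -o, giving *wuvzopaho*.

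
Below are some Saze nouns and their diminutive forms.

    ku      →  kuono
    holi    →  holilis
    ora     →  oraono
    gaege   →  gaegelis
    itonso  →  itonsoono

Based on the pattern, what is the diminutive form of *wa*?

The alternation tracks the last vowel of the stem — -lis when the last vowel of the stem is a front vowel (*holi*, *gaege*); -ono when the last vowel of the stem is a back vowel (*ku*, *ora*, *itonso*).
*wa*: last vowel = /a/, a back vowel → -ono → *waono*.

waono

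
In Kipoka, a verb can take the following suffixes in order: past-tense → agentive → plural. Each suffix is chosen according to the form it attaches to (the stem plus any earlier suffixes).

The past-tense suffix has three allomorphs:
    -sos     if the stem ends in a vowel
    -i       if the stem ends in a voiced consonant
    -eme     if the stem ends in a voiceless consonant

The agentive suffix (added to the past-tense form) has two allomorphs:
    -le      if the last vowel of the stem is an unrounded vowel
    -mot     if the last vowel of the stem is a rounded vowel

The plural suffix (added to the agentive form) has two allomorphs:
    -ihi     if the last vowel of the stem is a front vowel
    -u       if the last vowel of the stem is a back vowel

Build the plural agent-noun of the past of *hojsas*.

hojsasemeleihi

*hojsas*: final sound = /s/, a voiceless consonant → -eme → *hojsaseme*.
The last vowel of the past-tense form *hojsaseme* is /e/, which is an unrounded vowel, so the agentive suffix is -le, giving *hojsasemele*.
The agentive form *hojsasemele*: last vowel = /e/, a front vowel → -ihi → *hojsasemeleihi*.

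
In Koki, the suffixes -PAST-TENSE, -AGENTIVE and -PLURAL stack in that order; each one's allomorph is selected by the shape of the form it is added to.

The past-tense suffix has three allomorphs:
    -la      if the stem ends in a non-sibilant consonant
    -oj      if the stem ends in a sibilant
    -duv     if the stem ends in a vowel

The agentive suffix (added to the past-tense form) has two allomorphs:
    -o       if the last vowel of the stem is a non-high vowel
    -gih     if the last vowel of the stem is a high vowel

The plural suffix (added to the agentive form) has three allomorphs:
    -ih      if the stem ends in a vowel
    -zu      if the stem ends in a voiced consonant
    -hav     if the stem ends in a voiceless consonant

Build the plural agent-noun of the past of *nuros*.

nurosojoih

*nuros* — final sound /s/ (a sibilant) → -oj → *nurosoj*.
The past-tense form *nurosoj* — last vowel /o/ (a non-high vowel) → -o → *nurosojo*.
The agentive form *nurosojo* — final sound /o/ (a vowel) → -ih → *nurosojoih*.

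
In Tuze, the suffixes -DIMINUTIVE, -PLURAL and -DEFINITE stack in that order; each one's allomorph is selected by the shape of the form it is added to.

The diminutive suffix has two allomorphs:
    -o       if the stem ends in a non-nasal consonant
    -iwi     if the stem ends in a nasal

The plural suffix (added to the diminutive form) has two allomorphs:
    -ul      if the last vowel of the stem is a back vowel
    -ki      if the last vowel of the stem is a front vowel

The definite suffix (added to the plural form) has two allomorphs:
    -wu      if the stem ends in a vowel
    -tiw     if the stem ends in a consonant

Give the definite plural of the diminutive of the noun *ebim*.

ebimiwikiwu

The final consonant of *ebim* is /m/, which is a nasal, so the diminutive suffix is -iwi, giving *ebimiwi*.
The diminutive form *ebimiwi*: last vowel = /i/, a front vowel → -ki → *ebimiwiki*.
Since the final sound of the plural form *ebimiwiki* is /i/ (a vowel), it takes -wu, giving *ebimiwikiwu*.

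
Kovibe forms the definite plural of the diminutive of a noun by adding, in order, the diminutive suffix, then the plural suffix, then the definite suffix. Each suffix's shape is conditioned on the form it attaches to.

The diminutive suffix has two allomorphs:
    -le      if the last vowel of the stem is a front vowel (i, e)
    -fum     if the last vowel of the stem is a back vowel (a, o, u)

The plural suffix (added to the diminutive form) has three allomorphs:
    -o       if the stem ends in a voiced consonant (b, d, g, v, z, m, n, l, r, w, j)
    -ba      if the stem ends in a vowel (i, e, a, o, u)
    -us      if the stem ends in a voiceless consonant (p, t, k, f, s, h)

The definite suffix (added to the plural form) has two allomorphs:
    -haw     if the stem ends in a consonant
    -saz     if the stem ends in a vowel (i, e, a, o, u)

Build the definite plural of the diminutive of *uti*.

*uti* — last vowel /i/ (a front vowel) → -le → *utile*.
The diminutive form *utile* — final sound /e/ (a vowel) → -ba → *utileba*.
The plural form *utileba* — final sound /a/ (a vowel) → -saz → *utilebasaz*.

utilebasaz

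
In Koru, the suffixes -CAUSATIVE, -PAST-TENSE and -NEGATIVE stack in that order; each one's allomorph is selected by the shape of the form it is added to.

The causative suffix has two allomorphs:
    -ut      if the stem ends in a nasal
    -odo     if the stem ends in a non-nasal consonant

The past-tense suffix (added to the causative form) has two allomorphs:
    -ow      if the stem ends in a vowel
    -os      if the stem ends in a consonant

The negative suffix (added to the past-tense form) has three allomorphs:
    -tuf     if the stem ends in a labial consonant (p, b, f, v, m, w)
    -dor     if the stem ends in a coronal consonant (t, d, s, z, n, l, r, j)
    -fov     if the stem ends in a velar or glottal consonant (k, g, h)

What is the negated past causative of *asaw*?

asawodoowtuf

*asaw*: final consonant = /w/, non-nasal → -odo → *asawodo*.
The causative form *asawodo*: final sound = /o/, a vowel → -ow → *asawodoow*.
Since the final consonant of the past-tense form *asawodoow* is /w/ (labial), it takes -tuf, giving *asawodoowtuf*.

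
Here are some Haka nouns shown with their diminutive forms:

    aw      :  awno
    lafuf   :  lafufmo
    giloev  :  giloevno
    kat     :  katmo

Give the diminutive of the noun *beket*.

Looking at the final consonant of each stem: -mo when the stem ends in a voiceless consonant (*lafuf*, *kat*); -no when the stem ends in a voiced consonant (*aw*, *giloev*).
The final consonant of *beket* is /t/, which is voiceless, so the suffix is -mo, giving *beketmo*.

beketmo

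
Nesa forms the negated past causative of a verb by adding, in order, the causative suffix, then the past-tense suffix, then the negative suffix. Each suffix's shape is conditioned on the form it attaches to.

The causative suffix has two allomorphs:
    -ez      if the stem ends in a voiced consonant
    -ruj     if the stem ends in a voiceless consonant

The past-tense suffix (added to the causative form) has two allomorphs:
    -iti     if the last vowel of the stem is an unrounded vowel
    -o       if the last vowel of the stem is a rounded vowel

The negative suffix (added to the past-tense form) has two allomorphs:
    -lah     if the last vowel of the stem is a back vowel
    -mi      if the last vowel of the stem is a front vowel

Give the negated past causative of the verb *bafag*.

*bafag* — final consonant /g/ (voiced) → -ez → *bafagez*.
Since the last vowel of the causative form *bafagez* is /e/ (an unrounded vowel), it takes -iti, giving *bafageziti*.
Since the last vowel of the past-tense form *bafageziti* is /i/ (a front vowel), it takes -mi, giving *bafagezitimi*.

bafagezitimi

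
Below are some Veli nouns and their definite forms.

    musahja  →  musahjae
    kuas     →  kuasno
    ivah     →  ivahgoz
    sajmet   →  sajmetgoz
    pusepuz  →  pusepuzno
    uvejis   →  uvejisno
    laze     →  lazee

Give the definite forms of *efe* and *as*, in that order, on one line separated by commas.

efee, asno

Looking at the final sound of each stem: -no when the stem ends in a sibilant (*kuas*, *pusepuz*, *uvejis*); -goz when the stem ends in a non-sibilant consonant (*ivah*, *sajmet*); -e when the stem ends in a vowel (*musahja*, *laze*).
*efe*: final sound = /e/, a vowel → -e → *efee*.
Since the final sound of *as* is /s/ (a sibilant), it takes -no, giving *asno*.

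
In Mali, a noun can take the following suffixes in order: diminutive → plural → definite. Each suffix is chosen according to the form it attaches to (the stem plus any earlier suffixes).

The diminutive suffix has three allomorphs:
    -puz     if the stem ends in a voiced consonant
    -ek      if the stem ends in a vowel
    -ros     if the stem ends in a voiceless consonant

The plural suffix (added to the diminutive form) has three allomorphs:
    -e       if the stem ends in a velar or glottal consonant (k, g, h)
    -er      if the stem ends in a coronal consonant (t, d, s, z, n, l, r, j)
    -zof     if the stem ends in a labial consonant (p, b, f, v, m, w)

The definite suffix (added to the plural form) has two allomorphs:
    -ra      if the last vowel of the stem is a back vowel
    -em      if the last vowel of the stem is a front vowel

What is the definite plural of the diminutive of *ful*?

*ful* — final sound /l/ (a voiced consonant) → -puz → *fulpuz*.
The diminutive form *fulpuz*: final consonant = /z/, coronal → -er → *fulpuzer*.
The plural form *fulpuzer* — last vowel /e/ (a front vowel) → -em → *fulpuzerem*.

fulpuzerem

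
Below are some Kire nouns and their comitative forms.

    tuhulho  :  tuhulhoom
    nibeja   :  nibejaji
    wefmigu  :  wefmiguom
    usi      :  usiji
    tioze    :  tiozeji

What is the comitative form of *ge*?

The suffix is conditioned by the last vowel: -om when the last vowel of the stem is a rounded vowel (*tuhulho*, *wefmigu*); -ji when the last vowel of the stem is an unrounded vowel (*nibeja*, *usi*, *tioze*).
The last vowel of *ge* is /e/, which is an unrounded vowel, so the suffix is -ji, giving *geji*.

geji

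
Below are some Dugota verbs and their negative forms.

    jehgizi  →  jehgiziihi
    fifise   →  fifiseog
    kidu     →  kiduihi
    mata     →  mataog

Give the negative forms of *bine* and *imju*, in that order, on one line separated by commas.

bineog, imjuihi

The suffix is conditioned by the last vowel: -ihi when the last vowel of the stem is a high vowel (*jehgizi*, *kidu*); -og when the last vowel of the stem is a non-high vowel (*fifise*, *mata*).
*bine* — last vowel /e/ (a non-high vowel) → -og → *bineog*.
Since the last vowel of *imju* is /u/ (a high vowel), it takes -ihi, giving *imjuihi*.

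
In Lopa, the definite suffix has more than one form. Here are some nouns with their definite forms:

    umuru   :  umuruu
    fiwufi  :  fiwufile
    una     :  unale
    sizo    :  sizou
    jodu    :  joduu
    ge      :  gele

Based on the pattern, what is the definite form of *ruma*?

The alternation tracks the last vowel of the stem — -u when the last vowel of the stem is a rounded vowel (*umuru*, *sizo*, *jodu*); -le when the last vowel of the stem is an unrounded vowel (*fiwufi*, *una*, *ge*).
Since the last vowel of *ruma* is /a/ (an unrounded vowel), it takes -le, giving *rumale*.

rumale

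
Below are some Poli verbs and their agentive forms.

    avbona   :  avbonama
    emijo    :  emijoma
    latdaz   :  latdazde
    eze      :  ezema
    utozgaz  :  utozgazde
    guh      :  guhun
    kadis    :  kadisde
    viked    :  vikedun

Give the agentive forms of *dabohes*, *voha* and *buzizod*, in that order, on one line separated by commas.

The pattern is sibilance of the final sound: -de when the stem ends in a sibilant (*latdaz*, *utozgaz*, *kadis*); -un when the stem ends in a non-sibilant consonant (*guh*, *viked*); -ma when the stem ends in a vowel (*avbona*, *emijo*, *eze*).
Since the final sound of *dabohes* is /s/ (a sibilant), it takes -de, giving *dabohesde*.
Since the final sound of *voha* is /a/ (a vowel), it takes -ma, giving *vohama*.
*buzizod* — final sound /d/ (a non-sibilant consonant) → -un → *buzizodun*.

dabohesde, vohama, buzizodun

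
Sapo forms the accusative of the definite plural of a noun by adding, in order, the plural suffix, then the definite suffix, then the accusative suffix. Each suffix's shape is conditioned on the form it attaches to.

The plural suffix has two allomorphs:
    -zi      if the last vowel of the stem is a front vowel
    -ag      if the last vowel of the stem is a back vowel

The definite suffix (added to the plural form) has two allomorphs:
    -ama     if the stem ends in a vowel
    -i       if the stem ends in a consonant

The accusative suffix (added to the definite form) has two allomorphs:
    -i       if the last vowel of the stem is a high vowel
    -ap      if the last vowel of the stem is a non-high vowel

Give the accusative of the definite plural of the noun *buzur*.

buzuragii

*buzur* — last vowel /u/ (a back vowel) → -ag → *buzurag*.
The final sound of the plural form *buzurag* is /g/, which is a consonant, so the definite suffix is -i, giving *buzuragi*.
The definite form *buzuragi* — last vowel /i/ (a high vowel) → -i → *buzuragii*.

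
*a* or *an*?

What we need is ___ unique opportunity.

a

The indefinite article is chosen by the initial *sound* of the following word, not its spelling.
*unique* begins with the sound /juː/ (u pronounced /juː/) — a consonant sound.
So the article is *a*: What we need is a unique opportunity.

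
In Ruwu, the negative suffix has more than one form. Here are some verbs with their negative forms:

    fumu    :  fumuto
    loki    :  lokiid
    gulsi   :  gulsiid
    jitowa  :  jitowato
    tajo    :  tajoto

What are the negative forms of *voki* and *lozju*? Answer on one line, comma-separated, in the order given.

Looking at the last vowel of each stem: -id when the last vowel of the stem is a front vowel (*loki*, *gulsi*); -to when the last vowel of the stem is a back vowel (*fumu*, *jitowa*, *tajo*).
*voki* — last vowel /i/ (a front vowel) → -id → *vokiid*.
The last vowel of *lozju* is /u/, which is a back vowel, so the suffix is -to, giving *lozjuto*.

vokiid, lozjuto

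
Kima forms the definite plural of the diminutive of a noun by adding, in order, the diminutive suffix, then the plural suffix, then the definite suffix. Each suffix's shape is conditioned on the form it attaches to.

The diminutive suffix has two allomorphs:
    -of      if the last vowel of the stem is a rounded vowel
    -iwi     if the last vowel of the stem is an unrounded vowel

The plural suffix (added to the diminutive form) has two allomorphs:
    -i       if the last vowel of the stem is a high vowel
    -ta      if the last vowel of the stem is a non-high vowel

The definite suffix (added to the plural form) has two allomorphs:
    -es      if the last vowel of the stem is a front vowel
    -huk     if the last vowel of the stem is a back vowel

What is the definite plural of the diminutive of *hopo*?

hopooftahuk

*hopo* — last vowel /o/ (a rounded vowel) → -of → *hopoof*.
Since the last vowel of the diminutive form *hopoof* is /o/ (a non-high vowel), it takes -ta, giving *hopoofta*.
The plural form *hopoofta* — last vowel /a/ (a back vowel) → -huk → *hopooftahuk*.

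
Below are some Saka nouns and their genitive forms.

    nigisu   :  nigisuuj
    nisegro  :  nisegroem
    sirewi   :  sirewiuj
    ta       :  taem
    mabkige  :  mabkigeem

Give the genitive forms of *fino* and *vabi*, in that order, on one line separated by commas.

The suffix is conditioned by the last vowel: -uj when the last vowel of the stem is a high vowel (*nigisu*, *sirewi*); -em when the last vowel of the stem is a non-high vowel (*nisegro*, *ta*, *mabkige*).
*fino* — last vowel /o/ (a non-high vowel) → -em → *finoem*.
The last vowel of *vabi* is /i/, which is a high vowel, so the suffix is -uj, giving *vabiuj*.

finoem, vabiuj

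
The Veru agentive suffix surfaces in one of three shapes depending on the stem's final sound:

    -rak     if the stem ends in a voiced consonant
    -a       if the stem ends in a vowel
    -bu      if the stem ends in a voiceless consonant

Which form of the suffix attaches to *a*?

-a

*a*: final sound = /a/, a vowel → -a.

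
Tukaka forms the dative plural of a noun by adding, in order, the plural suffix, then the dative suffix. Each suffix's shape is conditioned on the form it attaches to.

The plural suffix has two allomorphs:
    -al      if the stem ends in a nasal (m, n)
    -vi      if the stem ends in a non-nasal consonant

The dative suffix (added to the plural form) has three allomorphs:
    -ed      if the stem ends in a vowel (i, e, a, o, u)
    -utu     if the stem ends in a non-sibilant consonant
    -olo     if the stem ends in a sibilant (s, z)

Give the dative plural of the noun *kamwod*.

The final consonant of *kamwod* is /d/, which is non-nasal, so the plural suffix is -vi, giving *kamwodvi*.
The final sound of the plural form *kamwodvi* is /i/, which is a vowel, so the dative suffix is -ed, giving *kamwodvied*.

kamwodvied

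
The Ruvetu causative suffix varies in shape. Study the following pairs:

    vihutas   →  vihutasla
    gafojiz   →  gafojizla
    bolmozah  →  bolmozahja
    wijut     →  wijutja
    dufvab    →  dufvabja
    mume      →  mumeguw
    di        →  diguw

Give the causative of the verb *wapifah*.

The alternation tracks the final sound of the stem — -la when the stem ends in a sibilant (*vihutas*, *gafojiz*); -ja when the stem ends in a non-sibilant consonant (*bolmozah*, *wijut*, *dufvab*); -guw when the stem ends in a vowel (*mume*, *di*).
The final sound of *wapifah* is /h/, which is a non-sibilant consonant, so the suffix is -ja, giving *wapifahja*.

wapifahja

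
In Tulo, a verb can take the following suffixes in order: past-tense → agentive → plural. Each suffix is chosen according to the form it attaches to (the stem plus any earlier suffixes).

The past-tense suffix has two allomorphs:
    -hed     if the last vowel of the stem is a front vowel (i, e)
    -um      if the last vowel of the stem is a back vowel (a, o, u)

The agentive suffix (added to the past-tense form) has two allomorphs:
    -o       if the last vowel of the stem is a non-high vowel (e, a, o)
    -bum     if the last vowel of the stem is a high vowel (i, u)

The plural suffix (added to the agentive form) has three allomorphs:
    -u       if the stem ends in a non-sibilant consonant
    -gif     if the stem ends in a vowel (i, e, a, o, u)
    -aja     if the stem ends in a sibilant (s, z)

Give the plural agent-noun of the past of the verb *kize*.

The last vowel of *kize* is /e/, which is a front vowel, so the past-tense suffix is -hed, giving *kizehed*.
The past-tense form *kizehed*: last vowel = /e/, a non-high vowel → -o → *kizehedo*.
The agentive form *kizehedo*: final sound = /o/, a vowel → -gif → *kizehedogif*.

kizehedogif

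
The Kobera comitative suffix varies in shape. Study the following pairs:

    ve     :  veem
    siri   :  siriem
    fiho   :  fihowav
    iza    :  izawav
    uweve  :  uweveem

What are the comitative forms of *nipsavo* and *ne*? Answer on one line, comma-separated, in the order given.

Looking at the last vowel of each stem: -em when the last vowel of the stem is a front vowel (*ve*, *siri*, *uweve*); -wav when the last vowel of the stem is a back vowel (*fiho*, *iza*).
Since the last vowel of *nipsavo* is /o/ (a back vowel), it takes -wav, giving *nipsavowav*.
*ne* — last vowel /e/ (a front vowel) → -em → *neem*.

nipsavowav, neem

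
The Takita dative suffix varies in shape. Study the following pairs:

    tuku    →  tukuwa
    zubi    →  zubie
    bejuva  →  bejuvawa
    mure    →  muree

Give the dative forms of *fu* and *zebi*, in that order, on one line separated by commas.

fuwa, zebie

The suffix is conditioned by the last vowel: -e when the last vowel of the stem is a front vowel (*zubi*, *mure*); -wa when the last vowel of the stem is a back vowel (*tuku*, *bejuva*).
*fu* — last vowel /u/ (a back vowel) → -wa → *fuwa*.
The last vowel of *zebi* is /i/, which is a front vowel, so the suffix is -e, giving *zebie*.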